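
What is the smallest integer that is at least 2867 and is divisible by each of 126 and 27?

3024

The integer must be a common multiple of 126 and 27, so a multiple of their LCM.
126 = 2 × 3^2 × 7
27 = 3^3
LCM(126, 27) = 2 × 3^3 × 7 = 378.
Smallest multiple of 378 that is ≥ 2867: ⌈2867/378⌉ × 378 = 8 × 378 = 3024.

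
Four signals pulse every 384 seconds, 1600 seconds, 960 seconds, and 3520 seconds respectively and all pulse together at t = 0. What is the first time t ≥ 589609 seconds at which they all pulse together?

Joint pulses occur at multiples of LCM(384, 1600, 960, 3520).
384 = 2^7 × 3
1600 = 2^6 × 5^2
960 = 2^6 × 3 × 5
3520 = 2^6 × 5 × 11
LCM(384, 1600, 960, 3520) = 2^7 × 3 × 5^2 × 11 = 105600.
Smallest multiple of 105600 that is ≥ 589609: ⌈589609/105600⌉ × 105600 = 6 × 105600 = 633600.

633600 seconds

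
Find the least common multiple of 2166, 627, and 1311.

547998

2166 = 2 × 3 × 19^2
627 = 3 × 11 × 19
1311 = 3 × 19 × 23
LCM(2166, 627, 1311) = 2 × 3 × 11 × 19^2 × 23 = 547998.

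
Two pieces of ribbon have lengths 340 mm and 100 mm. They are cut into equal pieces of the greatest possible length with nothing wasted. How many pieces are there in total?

22

Piece length = gcd(340, 100).
340 = 2^2 × 5 × 17
100 = 2^2 × 5^2
gcd(340, 100) = 2^2 × 5 = 20.
Total pieces = 340/20 + 100/20 = 17 + 5 = 22.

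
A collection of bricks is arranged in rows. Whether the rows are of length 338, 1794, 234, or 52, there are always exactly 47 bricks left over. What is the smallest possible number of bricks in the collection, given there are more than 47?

N − 47 must be a common multiple of 338, 1794, 234, and 52.
338 = 2 × 13^2
1794 = 2 × 3 × 13 × 23
234 = 2 × 3^2 × 13
52 = 2^2 × 13
LCM(338, 1794, 234, 52) = 2^2 × 3^2 × 13^2 × 23 = 139932.
Smallest N > 47 is LCM + 47 = 139932 + 47 = 139979.

139979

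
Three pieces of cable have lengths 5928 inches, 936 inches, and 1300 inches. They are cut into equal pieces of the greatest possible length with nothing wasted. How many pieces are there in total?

Piece length = gcd(5928, 936, 1300).
5928 = 2^3 × 3 × 13 × 19
936 = 2^3 × 3^2 × 13
1300 = 2^2 × 5^2 × 13
gcd(5928, 936, 1300) = 2^2 × 13 = 52.
Total pieces = 5928/52 + 936/52 + 1300/52 = 114 + 18 + 25 = 157.

157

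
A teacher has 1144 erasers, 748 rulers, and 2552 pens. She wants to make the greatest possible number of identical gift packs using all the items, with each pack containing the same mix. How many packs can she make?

The pack count must divide each quantity, so the greatest is gcd(1144, 748, 2552).
1144 = 2^3 × 11 × 13
748 = 2^2 × 11 × 17
2552 = 2^3 × 11 × 29
gcd(1144, 748, 2552) = 2^2 × 11 = 44.

44 packs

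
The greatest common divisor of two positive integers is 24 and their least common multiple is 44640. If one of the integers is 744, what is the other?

For two integers, gcd × lcm = product, so the other is (24 × 44640) / 744 = 1071360 / 744 = 1440.

1440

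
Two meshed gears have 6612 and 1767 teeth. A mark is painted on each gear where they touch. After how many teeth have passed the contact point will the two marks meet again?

204972 teeth

The first simultaneous occurrence is after LCM of the individual periods.
6612 = 2^2 × 3 × 19 × 29
1767 = 3 × 19 × 31
LCM(6612, 1767) = 2^2 × 3 × 19 × 29 × 31 = 204972.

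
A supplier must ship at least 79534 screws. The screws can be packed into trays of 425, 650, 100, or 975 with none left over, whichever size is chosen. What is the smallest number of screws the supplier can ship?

132600

The number of screws must be a common multiple of 425, 650, 100, and 975, so a multiple of their LCM.
425 = 5^2 × 17
650 = 2 × 5^2 × 13
100 = 2^2 × 5^2
975 = 3 × 5^2 × 13
LCM(425, 650, 100, 975) = 2^2 × 3 × 5^2 × 13 × 17 = 66300.
Smallest multiple of 66300 that is ≥ 79534: ⌈79534/66300⌉ × 66300 = 2 × 66300 = 132600.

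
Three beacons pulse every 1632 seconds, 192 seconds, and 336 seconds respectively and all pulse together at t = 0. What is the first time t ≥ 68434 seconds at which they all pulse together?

Joint pulses occur at multiples of LCM(1632, 192, 336).
1632 = 2^5 × 3 × 17
192 = 2^6 × 3
336 = 2^4 × 3 × 7
LCM(1632, 192, 336) = 2^6 × 3 × 7 × 17 = 22848.
Smallest multiple of 22848 that is ≥ 68434: ⌈68434/22848⌉ × 22848 = 3 × 22848 = 68544.

68544 seconds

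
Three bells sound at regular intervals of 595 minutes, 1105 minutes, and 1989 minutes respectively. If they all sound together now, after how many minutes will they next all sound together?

We need the least common multiple of the intervals.
595 = 5 × 7 × 17
1105 = 5 × 13 × 17
1989 = 3^2 × 13 × 17
LCM(595, 1105, 1989) = 3^2 × 5 × 7 × 13 × 17 = 69615.

69615 minutes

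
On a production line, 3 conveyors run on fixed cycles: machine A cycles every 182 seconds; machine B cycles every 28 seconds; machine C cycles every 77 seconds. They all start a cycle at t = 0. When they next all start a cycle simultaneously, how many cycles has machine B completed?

The first common completion time is the LCM of the periods.
182 = 2 × 7 × 13
28 = 2^2 × 7
77 = 7 × 11
LCM(182, 28, 77) = 2^2 × 7 × 11 × 13 = 4004.
Cycles for period 28: 4004 / 28 = 143.

143 cycles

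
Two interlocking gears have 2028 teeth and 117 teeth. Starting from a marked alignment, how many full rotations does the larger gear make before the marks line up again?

3 rotations

They are all back at their starting positions together after one LCM of the periods.
2028 = 2^2 × 3 × 13^2
117 = 3^2 × 13
LCM(2028, 117) = 2^2 × 3^2 × 13^2 = 6084.
Rotations for period 2028: 6084 / 2028 = 3.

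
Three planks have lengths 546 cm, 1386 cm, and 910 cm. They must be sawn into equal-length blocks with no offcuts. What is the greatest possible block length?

The block length must divide every plank, so the greatest is gcd(546, 1386, 910).
546 = 2 × 3 × 7 × 13
1386 = 2 × 3^2 × 7 × 11
910 = 2 × 5 × 7 × 13
gcd(546, 1386, 910) = 2 × 7 = 14.

14 cm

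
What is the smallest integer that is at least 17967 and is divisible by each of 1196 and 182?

25116

The integer must be a common multiple of 1196 and 182, so a multiple of their LCM.
1196 = 2^2 × 13 × 23
182 = 2 × 7 × 13
LCM(1196, 182) = 2^2 × 7 × 13 × 23 = 8372.
Smallest multiple of 8372 that is ≥ 17967: ⌈17967/8372⌉ × 8372 = 3 × 8372 = 25116.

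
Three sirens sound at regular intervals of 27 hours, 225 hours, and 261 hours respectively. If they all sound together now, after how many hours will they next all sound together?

They coincide at every common multiple of the periods; the first is the LCM.
27 = 3^3
225 = 3^2 × 5^2
261 = 3^2 × 29
LCM(27, 225, 261) = 3^3 × 5^2 × 29 = 19575.

19575 hours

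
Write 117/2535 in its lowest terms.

117 = 3^2 × 13
2535 = 3 × 5 × 13^2
gcd(117, 2535) = 3 × 13 = 39.
Divide numerator and denominator by 39: 117/2535 = 3/65.

3/65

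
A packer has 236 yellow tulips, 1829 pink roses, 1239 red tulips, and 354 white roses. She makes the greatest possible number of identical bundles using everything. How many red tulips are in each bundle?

21

Number of bundles = gcd(236, 1829, 1239, 354).
236 = 2^2 × 59
1829 = 31 × 59
1239 = 3 × 7 × 59
354 = 2 × 3 × 59
gcd(236, 1829, 1239, 354) = 59.
red tulips per bundle = 1239 / 59 = 21.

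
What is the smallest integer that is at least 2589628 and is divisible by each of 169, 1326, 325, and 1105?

3016650

The integer must be a common multiple of 169, 1326, 325, and 1105, so a multiple of their LCM.
169 = 13^2
1326 = 2 × 3 × 13 × 17
325 = 5^2 × 13
1105 = 5 × 13 × 17
LCM(169, 1326, 325, 1105) = 2 × 3 × 5^2 × 13^2 × 17 = 430950.
Smallest multiple of 430950 that is ≥ 2589628: ⌈2589628/430950⌉ × 430950 = 7 × 430950 = 3016650.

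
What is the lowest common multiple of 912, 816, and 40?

77520

912 = 2^4 × 3 × 19
816 = 2^4 × 3 × 17
40 = 2^3 × 5
LCM(912, 816, 40) = 2^4 × 3 × 5 × 17 × 19 = 77520.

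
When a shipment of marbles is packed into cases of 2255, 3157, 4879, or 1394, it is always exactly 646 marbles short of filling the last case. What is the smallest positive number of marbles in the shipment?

536044

Being 646 short of a full case of size k means N ≡ −646 (mod k), i.e. N + 646 is a multiple of each size.
2255 = 5 × 11 × 41
3157 = 7 × 11 × 41
4879 = 7 × 17 × 41
1394 = 2 × 17 × 41
LCM(2255, 3157, 4879, 1394) = 2 × 5 × 7 × 11 × 17 × 41 = 536690.
Smallest positive N is 536690 − 646 = 536044.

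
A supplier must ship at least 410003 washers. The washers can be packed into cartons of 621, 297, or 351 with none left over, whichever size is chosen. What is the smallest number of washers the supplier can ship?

The number of washers must be a common multiple of 621, 297, and 351, so a multiple of their LCM.
621 = 3^3 × 23
297 = 3^3 × 11
351 = 3^3 × 13
LCM(621, 297, 351) = 3^3 × 11 × 13 × 23 = 88803.
Smallest multiple of 88803 that is ≥ 410003: ⌈410003/88803⌉ × 88803 = 5 × 88803 = 444015.

444015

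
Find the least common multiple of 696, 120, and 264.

38280

696 = 2^3 × 3 × 29
120 = 2^3 × 3 × 5
264 = 2^3 × 3 × 11
LCM(696, 120, 264) = 2^3 × 3 × 5 × 11 × 29 = 38280.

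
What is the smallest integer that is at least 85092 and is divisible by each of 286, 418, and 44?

The integer must be a common multiple of 286, 418, and 44, so a multiple of their LCM.
286 = 2 × 11 × 13
418 = 2 × 11 × 19
44 = 2^2 × 11
LCM(286, 418, 44) = 2^2 × 11 × 13 × 19 = 10868.
Smallest multiple of 10868 that is ≥ 85092: ⌈85092/10868⌉ × 10868 = 8 × 10868 = 86944.

86944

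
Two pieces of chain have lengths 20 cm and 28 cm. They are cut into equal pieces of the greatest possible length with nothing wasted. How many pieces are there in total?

12

Piece length = gcd(20, 28).
20 = 2^2 × 5
28 = 2^2 × 7
gcd(20, 28) = 2^2 = 4.
Total pieces = 20/4 + 28/4 = 5 + 7 = 12.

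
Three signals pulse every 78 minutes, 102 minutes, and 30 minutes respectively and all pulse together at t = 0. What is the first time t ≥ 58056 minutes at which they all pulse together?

59670 minutes

Joint pulses occur at multiples of LCM(78, 102, 30).
78 = 2 × 3 × 13
102 = 2 × 3 × 17
30 = 2 × 3 × 5
LCM(78, 102, 30) = 2 × 3 × 5 × 13 × 17 = 6630.
Smallest multiple of 6630 that is ≥ 58056: ⌈58056/6630⌉ × 6630 = 9 × 6630 = 59670.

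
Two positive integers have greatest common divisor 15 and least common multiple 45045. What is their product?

675675

For any two positive integers, gcd × lcm = product = 15 × 45045 = 675675.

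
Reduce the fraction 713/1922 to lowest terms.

713 = 23 × 31
1922 = 2 × 31^2
gcd(713, 1922) = 31.
Divide numerator and denominator by 31: 713/1922 = 23/62.

23/62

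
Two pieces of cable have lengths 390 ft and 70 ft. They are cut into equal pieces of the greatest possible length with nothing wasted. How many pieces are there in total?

Piece length = gcd(390, 70).
390 = 2 × 3 × 5 × 13
70 = 2 × 5 × 7
gcd(390, 70) = 2 × 5 = 10.
Total pieces = 390/10 + 70/10 = 39 + 7 = 46.

46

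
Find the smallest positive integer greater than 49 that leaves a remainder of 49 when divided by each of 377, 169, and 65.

N − 49 must be a common multiple of 377, 169, and 65.
377 = 13 × 29
169 = 13^2
65 = 5 × 13
LCM(377, 169, 65) = 5 × 13^2 × 29 = 24505.
Smallest N > 49 is LCM + 49 = 24505 + 49 = 24554.

24554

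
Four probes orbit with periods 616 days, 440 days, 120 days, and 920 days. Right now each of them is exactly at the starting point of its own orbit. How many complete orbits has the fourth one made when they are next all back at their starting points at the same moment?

The first common completion time is the LCM of the periods.
616 = 2^3 × 7 × 11
440 = 2^3 × 5 × 11
120 = 2^3 × 3 × 5
920 = 2^3 × 5 × 23
LCM(616, 440, 120, 920) = 2^3 × 3 × 5 × 7 × 11 × 23 = 212520.
Orbits for period 920: 212520 / 920 = 231.

231 orbits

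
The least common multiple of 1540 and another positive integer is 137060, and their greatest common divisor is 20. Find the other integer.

1780

gcd × lcm = product of the two integers, so the other integer is (20 × 137060) / 1540 = 1780.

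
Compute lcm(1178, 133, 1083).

470022

1178 = 2 × 19 × 31
133 = 7 × 19
1083 = 3 × 19^2
LCM(1178, 133, 1083) = 2 × 3 × 7 × 19^2 × 31 = 470022.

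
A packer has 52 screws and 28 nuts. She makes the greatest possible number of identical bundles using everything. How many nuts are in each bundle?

7

Number of bundles = gcd(52, 28).
52 = 2^2 × 13
28 = 2^2 × 7
gcd(52, 28) = 2^2 = 4.
nuts per bundle = 28 / 4 = 7.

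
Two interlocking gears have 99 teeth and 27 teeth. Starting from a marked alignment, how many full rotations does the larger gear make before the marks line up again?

They are all back at their starting positions together after one LCM of the periods.
99 = 3^2 × 11
27 = 3^3
LCM(99, 27) = 3^3 × 11 = 297.
Rotations for period 99: 297 / 99 = 3.

3 rotations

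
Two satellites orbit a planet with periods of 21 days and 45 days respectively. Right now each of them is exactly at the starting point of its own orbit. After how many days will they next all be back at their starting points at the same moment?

315 days

The first simultaneous occurrence is after LCM of the individual periods.
21 = 3 × 7
45 = 3^2 × 5
LCM(21, 45) = 3^2 × 5 × 7 = 315.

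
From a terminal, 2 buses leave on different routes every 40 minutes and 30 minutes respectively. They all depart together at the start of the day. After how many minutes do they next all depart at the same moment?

We need the least common multiple of the intervals.
40 = 2^3 × 5
30 = 2 × 3 × 5
LCM(40, 30) = 2^3 × 3 × 5 = 120.

120 minutes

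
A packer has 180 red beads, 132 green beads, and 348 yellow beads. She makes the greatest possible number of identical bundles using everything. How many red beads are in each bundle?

15

Number of bundles = gcd(180, 132, 348).
180 = 2^2 × 3^2 × 5
132 = 2^2 × 3 × 11
348 = 2^2 × 3 × 29
gcd(180, 132, 348) = 2^2 × 3 = 12.
red beads per bundle = 180 / 12 = 15.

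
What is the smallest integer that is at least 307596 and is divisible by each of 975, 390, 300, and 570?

370500

The integer must be a common multiple of 975, 390, 300, and 570, so a multiple of their LCM.
975 = 3 × 5^2 × 13
390 = 2 × 3 × 5 × 13
300 = 2^2 × 3 × 5^2
570 = 2 × 3 × 5 × 19
LCM(975, 390, 300, 570) = 2^2 × 3 × 5^2 × 13 × 19 = 74100.
Smallest multiple of 74100 that is ≥ 307596: ⌈307596/74100⌉ × 74100 = 5 × 74100 = 370500.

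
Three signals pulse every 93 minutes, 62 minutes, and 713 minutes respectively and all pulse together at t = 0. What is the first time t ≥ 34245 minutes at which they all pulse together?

Joint pulses occur at multiples of LCM(93, 62, 713).
93 = 3 × 31
62 = 2 × 31
713 = 23 × 31
LCM(93, 62, 713) = 2 × 3 × 23 × 31 = 4278.
Smallest multiple of 4278 that is ≥ 34245: ⌈34245/4278⌉ × 4278 = 9 × 4278 = 38502.

38502 minutes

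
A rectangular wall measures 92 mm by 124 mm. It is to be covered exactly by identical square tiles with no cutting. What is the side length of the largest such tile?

The tile side must divide both 92 and 124, so the largest is their gcd.
92 = 2^2 × 23
124 = 2^2 × 31
gcd(92, 124) = 2^2 = 4.

4 mm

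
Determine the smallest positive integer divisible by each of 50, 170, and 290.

24650

50 = 2 × 5^2
170 = 2 × 5 × 17
290 = 2 × 5 × 29
LCM(50, 170, 290) = 2 × 5^2 × 17 × 29 = 24650.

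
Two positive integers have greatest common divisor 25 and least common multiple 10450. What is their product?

For any two positive integers, gcd × lcm = product = 25 × 10450 = 261250.

261250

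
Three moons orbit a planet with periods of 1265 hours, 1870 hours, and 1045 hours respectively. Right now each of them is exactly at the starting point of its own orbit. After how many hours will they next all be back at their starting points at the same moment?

817190 hours

The first simultaneous occurrence is after LCM of the individual periods.
1265 = 5 × 11 × 23
1870 = 2 × 5 × 11 × 17
1045 = 5 × 11 × 19
LCM(1265, 1870, 1045) = 2 × 5 × 11 × 17 × 19 × 23 = 817190.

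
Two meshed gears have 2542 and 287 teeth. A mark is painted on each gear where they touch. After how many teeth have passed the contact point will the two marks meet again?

17794 teeth

The first simultaneous occurrence is after LCM of the individual periods.
2542 = 2 × 31 × 41
287 = 7 × 41
LCM(2542, 287) = 2 × 7 × 31 × 41 = 17794.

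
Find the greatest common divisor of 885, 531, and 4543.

59

885 = 3 × 5 × 59
531 = 3^2 × 59
4543 = 7 × 11 × 59
gcd(885, 531, 4543) = 59.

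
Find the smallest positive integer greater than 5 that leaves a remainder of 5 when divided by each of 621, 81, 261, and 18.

108059

N − 5 must be a common multiple of 621, 81, 261, and 18.
621 = 3^3 × 23
81 = 3^4
261 = 3^2 × 29
18 = 2 × 3^2
LCM(621, 81, 261, 18) = 2 × 3^4 × 23 × 29 = 108054.
Smallest N > 5 is LCM + 5 = 108054 + 5 = 108059.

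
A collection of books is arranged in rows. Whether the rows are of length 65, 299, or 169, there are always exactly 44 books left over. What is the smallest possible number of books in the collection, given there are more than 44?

N − 44 must be a common multiple of 65, 299, and 169.
65 = 5 × 13
299 = 13 × 23
169 = 13^2
LCM(65, 299, 169) = 5 × 13^2 × 23 = 19435.
Smallest N > 44 is LCM + 44 = 19435 + 44 = 19479.

19479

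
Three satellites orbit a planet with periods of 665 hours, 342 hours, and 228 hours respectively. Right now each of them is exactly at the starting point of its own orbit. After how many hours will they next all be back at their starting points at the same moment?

23940 hours

They coincide at every common multiple of the periods; the first is the LCM.
665 = 5 × 7 × 19
342 = 2 × 3^2 × 19
228 = 2^2 × 3 × 19
LCM(665, 342, 228) = 2^2 × 3^2 × 5 × 7 × 19 = 23940.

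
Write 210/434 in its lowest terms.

15/31

210 = 2 × 3 × 5 × 7
434 = 2 × 7 × 31
gcd(210, 434) = 2 × 7 = 14.
Divide numerator and denominator by 14: 210/434 = 15/31.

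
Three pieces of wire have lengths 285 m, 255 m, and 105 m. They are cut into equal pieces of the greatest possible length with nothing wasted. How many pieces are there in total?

43

Piece length = gcd(285, 255, 105).
285 = 3 × 5 × 19
255 = 3 × 5 × 17
105 = 3 × 5 × 7
gcd(285, 255, 105) = 3 × 5 = 15.
Total pieces = 285/15 + 255/15 + 105/15 = 19 + 17 + 7 = 43.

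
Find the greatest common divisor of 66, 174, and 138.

6

66 = 2 × 3 × 11
174 = 2 × 3 × 29
138 = 2 × 3 × 23
gcd(66, 174, 138) = 2 × 3 = 6.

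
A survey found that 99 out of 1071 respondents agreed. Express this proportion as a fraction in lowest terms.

11/119

99 = 3^2 × 11
1071 = 3^2 × 7 × 17
gcd(99, 1071) = 3^2 = 9.
Divide numerator and denominator by 9: 99/1071 = 11/119.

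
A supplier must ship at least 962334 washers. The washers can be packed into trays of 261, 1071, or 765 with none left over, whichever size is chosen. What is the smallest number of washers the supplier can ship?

The number of washers must be a common multiple of 261, 1071, and 765, so a multiple of their LCM.
261 = 3^2 × 29
1071 = 3^2 × 7 × 17
765 = 3^2 × 5 × 17
LCM(261, 1071, 765) = 3^2 × 5 × 7 × 17 × 29 = 155295.
Smallest multiple of 155295 that is ≥ 962334: ⌈962334/155295⌉ × 155295 = 7 × 155295 = 1087065.

1087065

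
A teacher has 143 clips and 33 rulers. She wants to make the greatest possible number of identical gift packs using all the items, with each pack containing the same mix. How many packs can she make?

11 packs

The pack count must divide each quantity, so the greatest is gcd(143, 33).
143 = 11 × 13
33 = 3 × 11
gcd(143, 33) = 11.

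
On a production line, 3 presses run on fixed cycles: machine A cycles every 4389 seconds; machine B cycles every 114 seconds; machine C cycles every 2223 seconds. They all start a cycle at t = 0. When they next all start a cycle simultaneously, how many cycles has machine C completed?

154 cycles

They are all back at their starting positions together after one LCM of the periods.
4389 = 3 × 7 × 11 × 19
114 = 2 × 3 × 19
2223 = 3^2 × 13 × 19
LCM(4389, 114, 2223) = 2 × 3^2 × 7 × 11 × 13 × 19 = 342342.
Cycles for period 2223: 342342 / 2223 = 154.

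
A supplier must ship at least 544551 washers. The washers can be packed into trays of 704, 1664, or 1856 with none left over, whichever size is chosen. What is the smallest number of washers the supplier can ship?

1061632

The number of washers must be a common multiple of 704, 1664, and 1856, so a multiple of their LCM.
704 = 2^6 × 11
1664 = 2^7 × 13
1856 = 2^6 × 29
LCM(704, 1664, 1856) = 2^7 × 11 × 13 × 29 = 530816.
Smallest multiple of 530816 that is ≥ 544551: ⌈544551/530816⌉ × 530816 = 2 × 530816 = 1061632.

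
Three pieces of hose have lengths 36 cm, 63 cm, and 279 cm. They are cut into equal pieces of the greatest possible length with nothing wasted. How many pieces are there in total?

42

Piece length = gcd(36, 63, 279).
36 = 2^2 × 3^2
63 = 3^2 × 7
279 = 3^2 × 31
gcd(36, 63, 279) = 3^2 = 9.
Total pieces = 36/9 + 63/9 + 279/9 = 4 + 7 + 31 = 42.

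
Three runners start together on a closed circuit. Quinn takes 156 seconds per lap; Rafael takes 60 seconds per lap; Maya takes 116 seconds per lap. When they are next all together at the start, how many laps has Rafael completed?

They are all back at their starting positions together after one LCM of the periods.
156 = 2^2 × 3 × 13
60 = 2^2 × 3 × 5
116 = 2^2 × 29
LCM(156, 60, 116) = 2^2 × 3 × 5 × 13 × 29 = 22620.
Laps for period 60: 22620 / 60 = 377.

377 laps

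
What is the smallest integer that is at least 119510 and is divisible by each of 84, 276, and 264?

127512

The integer must be a common multiple of 84, 276, and 264, so a multiple of their LCM.
84 = 2^2 × 3 × 7
276 = 2^2 × 3 × 23
264 = 2^3 × 3 × 11
LCM(84, 276, 264) = 2^3 × 3 × 7 × 11 × 23 = 42504.
Smallest multiple of 42504 that is ≥ 119510: ⌈119510/42504⌉ × 42504 = 3 × 42504 = 127512.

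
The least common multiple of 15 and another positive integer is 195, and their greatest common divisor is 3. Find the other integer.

39

gcd × lcm = product of the two integers, so the other integer is (3 × 195) / 15 = 39.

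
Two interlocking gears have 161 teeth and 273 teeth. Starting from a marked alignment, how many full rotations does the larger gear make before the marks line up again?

The first common completion time is the LCM of the periods.
161 = 7 × 23
273 = 3 × 7 × 13
LCM(161, 273) = 3 × 7 × 13 × 23 = 6279.
Rotations for period 273: 6279 / 273 = 23.

23 rotations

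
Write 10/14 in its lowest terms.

10 = 2 × 5
14 = 2 × 7
gcd(10, 14) = 2.
Divide numerator and denominator by 2: 10/14 = 5/7.

5/7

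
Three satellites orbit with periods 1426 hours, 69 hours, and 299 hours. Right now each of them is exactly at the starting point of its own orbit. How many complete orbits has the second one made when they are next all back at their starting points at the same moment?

806 orbits

The first common completion time is the LCM of the periods.
1426 = 2 × 23 × 31
69 = 3 × 23
299 = 13 × 23
LCM(1426, 69, 299) = 2 × 3 × 13 × 23 × 31 = 55614.
Orbits for period 69: 55614 / 69 = 806.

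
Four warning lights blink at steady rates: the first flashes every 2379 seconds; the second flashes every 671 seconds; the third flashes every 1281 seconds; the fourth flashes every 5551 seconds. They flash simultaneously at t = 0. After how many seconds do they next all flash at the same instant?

183183 seconds

The first simultaneous occurrence is after LCM of the individual periods.
2379 = 3 × 13 × 61
671 = 11 × 61
1281 = 3 × 7 × 61
5551 = 7 × 13 × 61
LCM(2379, 671, 1281, 5551) = 3 × 7 × 11 × 13 × 61 = 183183.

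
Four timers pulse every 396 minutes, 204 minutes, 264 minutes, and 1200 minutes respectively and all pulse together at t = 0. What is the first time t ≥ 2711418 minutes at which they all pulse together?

3366000 minutes

Joint pulses occur at multiples of LCM(396, 204, 264, 1200).
396 = 2^2 × 3^2 × 11
204 = 2^2 × 3 × 17
264 = 2^3 × 3 × 11
1200 = 2^4 × 3 × 5^2
LCM(396, 204, 264, 1200) = 2^4 × 3^2 × 5^2 × 11 × 17 = 673200.
Smallest multiple of 673200 that is ≥ 2711418: ⌈2711418/673200⌉ × 673200 = 5 × 673200 = 3366000.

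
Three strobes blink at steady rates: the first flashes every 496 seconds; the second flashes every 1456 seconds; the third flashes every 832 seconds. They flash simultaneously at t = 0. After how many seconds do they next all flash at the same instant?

180544 seconds

The first simultaneous occurrence is after LCM of the individual periods.
496 = 2^4 × 31
1456 = 2^4 × 7 × 13
832 = 2^6 × 13
LCM(496, 1456, 832) = 2^6 × 7 × 13 × 31 = 180544.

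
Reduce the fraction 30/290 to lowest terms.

30 = 2 × 3 × 5
290 = 2 × 5 × 29
gcd(30, 290) = 2 × 5 = 10.
Divide numerator and denominator by 10: 30/290 = 3/29.

3/29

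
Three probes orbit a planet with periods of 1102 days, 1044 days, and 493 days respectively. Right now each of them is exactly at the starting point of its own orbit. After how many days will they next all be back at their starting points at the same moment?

We need the least common multiple of the intervals.
1102 = 2 × 19 × 29
1044 = 2^2 × 3^2 × 29
493 = 17 × 29
LCM(1102, 1044, 493) = 2^2 × 3^2 × 17 × 19 × 29 = 337212.

337212 days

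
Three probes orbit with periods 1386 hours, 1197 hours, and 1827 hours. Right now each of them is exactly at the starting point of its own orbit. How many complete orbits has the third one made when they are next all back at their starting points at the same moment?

All finish a whole number of cycles simultaneously at t = LCM of the periods.
1386 = 2 × 3^2 × 7 × 11
1197 = 3^2 × 7 × 19
1827 = 3^2 × 7 × 29
LCM(1386, 1197, 1827) = 2 × 3^2 × 7 × 11 × 19 × 29 = 763686.
Orbits for period 1827: 763686 / 1827 = 418.

418 orbits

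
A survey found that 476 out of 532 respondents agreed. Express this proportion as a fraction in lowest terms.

476 = 2^2 × 7 × 17
532 = 2^2 × 7 × 19
gcd(476, 532) = 2^2 × 7 = 28.
Divide numerator and denominator by 28: 476/532 = 17/19.

17/19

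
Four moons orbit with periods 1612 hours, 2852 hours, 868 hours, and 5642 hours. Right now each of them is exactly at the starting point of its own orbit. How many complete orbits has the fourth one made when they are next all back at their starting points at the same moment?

46 orbits

All finish a whole number of cycles simultaneously at t = LCM of the periods.
1612 = 2^2 × 13 × 31
2852 = 2^2 × 23 × 31
868 = 2^2 × 7 × 31
5642 = 2 × 7 × 13 × 31
LCM(1612, 2852, 868, 5642) = 2^2 × 7 × 13 × 23 × 31 = 259532.
Orbits for period 5642: 259532 / 5642 = 46.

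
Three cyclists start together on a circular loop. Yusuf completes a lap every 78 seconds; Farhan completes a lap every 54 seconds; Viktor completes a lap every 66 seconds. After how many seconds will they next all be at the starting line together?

7722 seconds

They coincide at every common multiple of the periods; the first is the LCM.
78 = 2 × 3 × 13
54 = 2 × 3^3
66 = 2 × 3 × 11
LCM(78, 54, 66) = 2 × 3^3 × 11 × 13 = 7722.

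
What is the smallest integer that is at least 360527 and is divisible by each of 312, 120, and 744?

The integer must be a common multiple of 312, 120, and 744, so a multiple of their LCM.
312 = 2^3 × 3 × 13
120 = 2^3 × 3 × 5
744 = 2^3 × 3 × 31
LCM(312, 120, 744) = 2^3 × 3 × 5 × 13 × 31 = 48360.
Smallest multiple of 48360 that is ≥ 360527: ⌈360527/48360⌉ × 48360 = 8 × 48360 = 386880.

386880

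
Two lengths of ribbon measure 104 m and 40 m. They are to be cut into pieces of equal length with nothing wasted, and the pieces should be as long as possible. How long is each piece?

8 m

Each piece length must divide every original length, so the longest possible is gcd(104, 40).
104 = 2^3 × 13
40 = 2^3 × 5
gcd(104, 40) = 2^3 = 8.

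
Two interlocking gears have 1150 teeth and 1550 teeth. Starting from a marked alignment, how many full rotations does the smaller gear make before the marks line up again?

All finish a whole number of cycles simultaneously at t = LCM of the periods.
1150 = 2 × 5^2 × 23
1550 = 2 × 5^2 × 31
LCM(1150, 1550) = 2 × 5^2 × 23 × 31 = 35650.
Rotations for period 1150: 35650 / 1150 = 31.

31 rotations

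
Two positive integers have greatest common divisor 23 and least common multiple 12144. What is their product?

279312

For any two positive integers, gcd × lcm = product = 23 × 12144 = 279312.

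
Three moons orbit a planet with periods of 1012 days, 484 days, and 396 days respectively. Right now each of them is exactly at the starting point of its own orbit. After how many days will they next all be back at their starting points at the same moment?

100188 days

We need the least common multiple of the intervals.
1012 = 2^2 × 11 × 23
484 = 2^2 × 11^2
396 = 2^2 × 3^2 × 11
LCM(1012, 484, 396) = 2^2 × 3^2 × 11^2 × 23 = 100188.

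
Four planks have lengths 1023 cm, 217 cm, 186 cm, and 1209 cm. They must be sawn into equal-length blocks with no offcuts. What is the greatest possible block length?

31 cm

The block length must divide every plank, so the greatest is gcd(1023, 217, 186, 1209).
1023 = 3 × 11 × 31
217 = 7 × 31
186 = 2 × 3 × 31
1209 = 3 × 13 × 31
gcd(1023, 217, 186, 1209) = 31.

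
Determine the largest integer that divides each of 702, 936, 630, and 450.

702 = 2 × 3^3 × 13
936 = 2^3 × 3^2 × 13
630 = 2 × 3^2 × 5 × 7
450 = 2 × 3^2 × 5^2
gcd(702, 936, 630, 450) = 2 × 3^2 = 18.

18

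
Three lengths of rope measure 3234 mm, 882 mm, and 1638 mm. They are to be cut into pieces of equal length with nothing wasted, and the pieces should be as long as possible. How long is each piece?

42 mm

Each piece length must divide every original length, so the longest possible is gcd(3234, 882, 1638).
3234 = 2 × 3 × 7^2 × 11
882 = 2 × 3^2 × 7^2
1638 = 2 × 3^2 × 7 × 13
gcd(3234, 882, 1638) = 2 × 3 × 7 = 42.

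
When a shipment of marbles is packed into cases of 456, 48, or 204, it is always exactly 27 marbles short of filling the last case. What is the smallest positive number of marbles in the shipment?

Being 27 short of a full case of size k means N ≡ −27 (mod k), i.e. N + 27 is a multiple of each size.
456 = 2^3 × 3 × 19
48 = 2^4 × 3
204 = 2^2 × 3 × 17
LCM(456, 48, 204) = 2^4 × 3 × 17 × 19 = 15504.
Smallest positive N is 15504 − 27 = 15477.

15477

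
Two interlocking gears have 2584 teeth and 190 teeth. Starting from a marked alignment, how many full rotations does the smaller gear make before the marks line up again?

They are all back at their starting positions together after one LCM of the periods.
2584 = 2^3 × 17 × 19
190 = 2 × 5 × 19
LCM(2584, 190) = 2^3 × 5 × 17 × 19 = 12920.
Rotations for period 190: 12920 / 190 = 68.

68 rotations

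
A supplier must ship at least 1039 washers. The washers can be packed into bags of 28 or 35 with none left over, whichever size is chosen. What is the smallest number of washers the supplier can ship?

1120

The number of washers must be a common multiple of 28 and 35, so a multiple of their LCM.
28 = 2^2 × 7
35 = 5 × 7
LCM(28, 35) = 2^2 × 5 × 7 = 140.
Smallest multiple of 140 that is ≥ 1039: ⌈1039/140⌉ × 140 = 8 × 140 = 1120.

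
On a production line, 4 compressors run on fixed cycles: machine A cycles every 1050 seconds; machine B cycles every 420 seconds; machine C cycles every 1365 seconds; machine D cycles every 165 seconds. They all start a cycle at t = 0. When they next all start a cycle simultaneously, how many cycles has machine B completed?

715 cycles

The first common completion time is the LCM of the periods.
1050 = 2 × 3 × 5^2 × 7
420 = 2^2 × 3 × 5 × 7
1365 = 3 × 5 × 7 × 13
165 = 3 × 5 × 11
LCM(1050, 420, 1365, 165) = 2^2 × 3 × 5^2 × 7 × 11 × 13 = 300300.
Cycles for period 420: 300300 / 420 = 715.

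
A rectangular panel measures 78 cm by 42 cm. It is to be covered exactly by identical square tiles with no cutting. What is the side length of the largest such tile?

The tile side must divide both 78 and 42, so the largest is their gcd.
78 = 2 × 3 × 13
42 = 2 × 3 × 7
gcd(78, 42) = 2 × 3 = 6.

6 cm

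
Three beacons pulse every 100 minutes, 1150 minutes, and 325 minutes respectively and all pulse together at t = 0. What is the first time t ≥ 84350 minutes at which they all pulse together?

89700 minutes

Joint pulses occur at multiples of LCM(100, 1150, 325).
100 = 2^2 × 5^2
1150 = 2 × 5^2 × 23
325 = 5^2 × 13
LCM(100, 1150, 325) = 2^2 × 5^2 × 13 × 23 = 29900.
Smallest multiple of 29900 that is ≥ 84350: ⌈84350/29900⌉ × 29900 = 3 × 29900 = 89700.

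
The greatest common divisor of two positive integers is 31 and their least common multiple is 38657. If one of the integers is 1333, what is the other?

For two integers, gcd × lcm = product, so the other is (31 × 38657) / 1333 = 1198367 / 1333 = 899.

899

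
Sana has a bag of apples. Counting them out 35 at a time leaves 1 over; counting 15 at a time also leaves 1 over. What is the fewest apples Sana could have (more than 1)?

N − 1 must be a common multiple of 35 and 15.
35 = 5 × 7
15 = 3 × 5
LCM(35, 15) = 3 × 5 × 7 = 105.
Smallest N > 1 is LCM + 1 = 105 + 1 = 106.

106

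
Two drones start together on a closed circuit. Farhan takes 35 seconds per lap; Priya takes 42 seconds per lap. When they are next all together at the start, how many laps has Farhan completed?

6 laps

They are all back at their starting positions together after one LCM of the periods.
35 = 5 × 7
42 = 2 × 3 × 7
LCM(35, 42) = 2 × 3 × 5 × 7 = 210.
Laps for period 35: 210 / 35 = 6.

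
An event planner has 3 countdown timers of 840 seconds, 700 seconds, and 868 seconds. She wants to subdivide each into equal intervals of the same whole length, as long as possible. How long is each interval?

28 seconds

The interval must divide each timer length; the longest such is the gcd.
840 = 2^3 × 3 × 5 × 7
700 = 2^2 × 5^2 × 7
868 = 2^2 × 7 × 31
gcd(840, 700, 868) = 2^2 × 7 = 28.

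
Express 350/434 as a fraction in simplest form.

350 = 2 × 5^2 × 7
434 = 2 × 7 × 31
gcd(350, 434) = 2 × 7 = 14.
Divide numerator and denominator by 14: 350/434 = 25/31.

25/31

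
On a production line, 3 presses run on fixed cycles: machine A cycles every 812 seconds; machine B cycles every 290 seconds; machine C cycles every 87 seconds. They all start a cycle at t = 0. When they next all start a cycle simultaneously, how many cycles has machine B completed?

42 cycles

The first common completion time is the LCM of the periods.
812 = 2^2 × 7 × 29
290 = 2 × 5 × 29
87 = 3 × 29
LCM(812, 290, 87) = 2^2 × 3 × 5 × 7 × 29 = 12180.
Cycles for period 290: 12180 / 290 = 42.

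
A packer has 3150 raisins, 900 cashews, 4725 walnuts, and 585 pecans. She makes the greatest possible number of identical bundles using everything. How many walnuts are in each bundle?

Number of bundles = gcd(3150, 900, 4725, 585).
3150 = 2 × 3^2 × 5^2 × 7
900 = 2^2 × 3^2 × 5^2
4725 = 3^3 × 5^2 × 7
585 = 3^2 × 5 × 13
gcd(3150, 900, 4725, 585) = 3^2 × 5 = 45.
walnuts per bundle = 4725 / 45 = 105.

105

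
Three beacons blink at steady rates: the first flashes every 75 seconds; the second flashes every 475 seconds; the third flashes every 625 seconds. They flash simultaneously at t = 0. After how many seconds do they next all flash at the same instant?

35625 seconds

They coincide at every common multiple of the periods; the first is the LCM.
75 = 3 × 5^2
475 = 5^2 × 19
625 = 5^4
LCM(75, 475, 625) = 3 × 5^4 × 19 = 35625.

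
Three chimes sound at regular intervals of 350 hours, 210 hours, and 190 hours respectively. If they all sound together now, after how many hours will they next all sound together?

19950 hours

The first simultaneous occurrence is after LCM of the individual periods.
350 = 2 × 5^2 × 7
210 = 2 × 3 × 5 × 7
190 = 2 × 5 × 19
LCM(350, 210, 190) = 2 × 3 × 5^2 × 7 × 19 = 19950.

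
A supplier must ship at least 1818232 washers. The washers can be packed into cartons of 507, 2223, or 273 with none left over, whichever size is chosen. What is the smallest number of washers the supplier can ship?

The number of washers must be a common multiple of 507, 2223, and 273, so a multiple of their LCM.
507 = 3 × 13^2
2223 = 3^2 × 13 × 19
273 = 3 × 7 × 13
LCM(507, 2223, 273) = 3^2 × 7 × 13^2 × 19 = 202293.
Smallest multiple of 202293 that is ≥ 1818232: ⌈1818232/202293⌉ × 202293 = 9 × 202293 = 1820637.

1820637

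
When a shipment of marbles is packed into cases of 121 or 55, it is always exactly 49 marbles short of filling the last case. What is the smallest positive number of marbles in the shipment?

Being 49 short of a full case of size k means N ≡ −49 (mod k), i.e. N + 49 is a multiple of each size.
121 = 11^2
55 = 5 × 11
LCM(121, 55) = 5 × 11^2 = 605.
Smallest positive N is 605 − 49 = 556.

556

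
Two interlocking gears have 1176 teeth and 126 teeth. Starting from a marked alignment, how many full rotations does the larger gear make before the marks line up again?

3 rotations

They are all back at their starting positions together after one LCM of the periods.
1176 = 2^3 × 3 × 7^2
126 = 2 × 3^2 × 7
LCM(1176, 126) = 2^3 × 3^2 × 7^2 = 3528.
Rotations for period 1176: 3528 / 1176 = 3.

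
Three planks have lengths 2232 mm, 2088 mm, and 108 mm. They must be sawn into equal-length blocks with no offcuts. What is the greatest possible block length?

This is the greatest common divisor of 2232, 2088, and 108.
2232 = 2^3 × 3^2 × 31
2088 = 2^3 × 3^2 × 29
108 = 2^2 × 3^3
gcd(2232, 2088, 108) = 2^2 × 3^2 = 36.

36 mm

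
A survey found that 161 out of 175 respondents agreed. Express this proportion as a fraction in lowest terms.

23/25

161 = 7 × 23
175 = 5^2 × 7
gcd(161, 175) = 7.
Divide numerator and denominator by 7: 161/175 = 23/25.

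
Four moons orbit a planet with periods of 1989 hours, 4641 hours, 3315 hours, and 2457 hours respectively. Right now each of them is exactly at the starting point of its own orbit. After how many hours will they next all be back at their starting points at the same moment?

208845 hours

The first simultaneous occurrence is after LCM of the individual periods.
1989 = 3^2 × 13 × 17
4641 = 3 × 7 × 13 × 17
3315 = 3 × 5 × 13 × 17
2457 = 3^3 × 7 × 13
LCM(1989, 4641, 3315, 2457) = 3^3 × 5 × 7 × 13 × 17 = 208845.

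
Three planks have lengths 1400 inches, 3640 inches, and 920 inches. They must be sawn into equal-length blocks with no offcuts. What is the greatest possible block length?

40 inches

The block length must divide every plank, so the greatest is gcd(1400, 3640, 920).
1400 = 2^3 × 5^2 × 7
3640 = 2^3 × 5 × 7 × 13
920 = 2^3 × 5 × 23
gcd(1400, 3640, 920) = 2^3 × 5 = 40.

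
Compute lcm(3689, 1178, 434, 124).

280364

3689 = 7 × 17 × 31
1178 = 2 × 19 × 31
434 = 2 × 7 × 31
124 = 2^2 × 31
LCM(3689, 1178, 434, 124) = 2^2 × 7 × 17 × 19 × 31 = 280364.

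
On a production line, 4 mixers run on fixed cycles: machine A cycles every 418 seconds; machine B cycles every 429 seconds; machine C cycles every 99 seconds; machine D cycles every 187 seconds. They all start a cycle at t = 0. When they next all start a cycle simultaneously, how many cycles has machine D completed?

All finish a whole number of cycles simultaneously at t = LCM of the periods.
418 = 2 × 11 × 19
429 = 3 × 11 × 13
99 = 3^2 × 11
187 = 11 × 17
LCM(418, 429, 99, 187) = 2 × 3^2 × 11 × 13 × 17 × 19 = 831402.
Cycles for period 187: 831402 / 187 = 4446.

4446 cycles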